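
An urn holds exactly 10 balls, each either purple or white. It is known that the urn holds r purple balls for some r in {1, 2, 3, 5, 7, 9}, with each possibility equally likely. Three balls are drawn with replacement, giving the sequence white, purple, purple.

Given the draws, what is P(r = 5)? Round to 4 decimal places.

0.2735

For each hypothesis, P(data | H) works out to: P(data | r = 1) = (9/10)(1/10)(1/10) = 0.009; P(data | r = 2) = (8/10)(2/10)(2/10) = 0.032; P(data | r = 3) = (7/10)(3/10)(3/10) = 0.063; P(data | r = 5) = (5/10)(5/10)(5/10) = 0.125; P(data | r = 7) = (3/10)(7/10)(7/10) = 0.147; P(data | r = 9) = (1/10)(9/10)(9/10) = 0.081.
Weighting by the prior gives 1/6 · 0.009 = 0.0015, 1/6 · 0.032 = 0.0053333, 1/6 · 0.063 = 0.0105, 1/6 · 0.125 = 0.020833, 1/6 · 0.147 = 0.0245, 1/6 · 0.081 = 0.0135; with total 0.076167.
So P(r = 5 | data) = (0.020833) / (0.076167) = 0.27352.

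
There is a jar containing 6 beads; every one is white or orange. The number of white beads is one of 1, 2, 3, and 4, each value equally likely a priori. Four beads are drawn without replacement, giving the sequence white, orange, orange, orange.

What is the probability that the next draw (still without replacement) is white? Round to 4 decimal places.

The likelihood of the observed sequence under each hypothesis: P(data | r = 1) = (1/6)(5/5)(4/4)(3/3) = 1/6; P(data | r = 2) = (2/6)(4/5)(3/4)(2/3) = 2/15; P(data | r = 3) = (3/6)(3/5)(2/4)(1/3) = 1/20; P(data | r = 4) = (4/6)(2/5)(1/4)(0/3) = 0.
Multiplying each by its prior: 1/4 · 1/6 = 1/24, 1/4 · 2/15 = 1/30, 1/4 · 1/20 = 1/80, 1/4 · 0 = 0; these sum to 7/80.
The posterior is then P(r = 1 | data) = 10/21, P(r = 2 | data) = 8/21, P(r = 3 | data) = 1/7, P(r = 4 | data) = 0.
Averaging over the posterior, P(white next | data) = (0)(10/21) + (1/2)(8/21) + (1)(1/7) = 1/3.

0.3333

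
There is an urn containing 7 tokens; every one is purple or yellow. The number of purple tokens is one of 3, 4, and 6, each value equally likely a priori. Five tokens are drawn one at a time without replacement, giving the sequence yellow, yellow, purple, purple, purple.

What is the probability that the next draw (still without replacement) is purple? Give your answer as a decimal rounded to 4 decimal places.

Compute the likelihood of the observed sequence for each case: P(data | r = 3) = (4/7)(3/6)(3/5)(2/4)(1/3) = 1/35; P(data | r = 4) = (3/7)(2/6)(4/5)(3/4)(2/3) = 2/35; P(data | r = 6) = (1/7)(0/6) = 0.
Weighting by the prior gives 1/3 · 1/35 = 1/105, 1/3 · 2/35 = 2/105, 1/3 · 0 = 0; with total 1/35.
The posterior is then P(r = 3 | data) = 1/3, P(r = 4 | data) = 2/3, P(r = 6 | data) = 0.
The predictive probability is P(purple next | data) = (0)(1/3) + (1/2)(2/3) = 1/3.

0.3333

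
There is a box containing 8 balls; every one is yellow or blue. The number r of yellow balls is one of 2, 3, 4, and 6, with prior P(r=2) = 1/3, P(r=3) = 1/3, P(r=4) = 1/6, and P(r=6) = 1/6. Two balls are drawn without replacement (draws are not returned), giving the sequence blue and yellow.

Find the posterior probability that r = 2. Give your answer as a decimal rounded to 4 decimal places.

0.2927

Under each hypothesis, the probability of the observed sequence is: P(data | r = 2) = (6/8)(2/7) = 3/14; P(data | r = 3) = (5/8)(3/7) = 15/56; P(data | r = 4) = (4/8)(4/7) = 2/7; P(data | r = 6) = (2/8)(6/7) = 3/14.
Multiplying each by its prior: 1/3 · 3/14 = 1/14, 1/3 · 15/56 = 5/56, 1/6 · 2/7 = 1/21, 1/6 · 3/14 = 1/28; these sum to 41/168.
By Bayes' rule, P(r = 2 | data) = (1/14) / (41/168) = 12/41.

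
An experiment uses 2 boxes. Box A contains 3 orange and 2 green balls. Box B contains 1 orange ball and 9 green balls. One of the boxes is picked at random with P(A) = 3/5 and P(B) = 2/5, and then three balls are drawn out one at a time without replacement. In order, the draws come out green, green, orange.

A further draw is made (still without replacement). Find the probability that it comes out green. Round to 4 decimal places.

0.4000

The likelihood of the observed sequence under each hypothesis: P(data | box A) = (2/5)(1/4)(3/3) = 1/10; P(data | box B) = (9/10)(8/9)(1/8) = 1/10.
The prior-weighted likelihoods are 3/5 · 1/10 = 3/50, 2/5 · 1/10 = 1/25; with total 1/10.
The posterior is then P(box A | data) = 3/5, P(box B | data) = 2/5.
Averaging over the posterior, P(green next | data) = (0)(3/5) + (1)(2/5) = 2/5.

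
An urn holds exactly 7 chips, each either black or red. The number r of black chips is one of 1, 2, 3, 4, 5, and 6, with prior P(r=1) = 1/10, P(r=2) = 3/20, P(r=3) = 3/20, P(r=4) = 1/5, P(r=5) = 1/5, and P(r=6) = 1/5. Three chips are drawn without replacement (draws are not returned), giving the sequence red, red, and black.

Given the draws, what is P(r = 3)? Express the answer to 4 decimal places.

Under each hypothesis, the probability of the observed sequence is: P(data | r = 1) = (6/7)(5/6)(1/5) = 1/7; P(data | r = 2) = (5/7)(4/6)(2/5) = 4/21; P(data | r = 3) = (4/7)(3/6)(3/5) = 6/35; P(data | r = 4) = (3/7)(2/6)(4/5) = 4/35; P(data | r = 5) = (2/7)(1/6)(5/5) = 1/21; P(data | r = 6) = (1/7)(0/6) = 0.
Weighting by the prior gives 1/10 · 1/7 = 1/70, 3/20 · 4/21 = 1/35, 3/20 · 6/35 = 9/350, 1/5 · 4/35 = 4/175, 1/5 · 1/21 = 1/105, 1/5 · 0 = 0; summing to 53/525.
So P(r = 3 | data) = (9/350) / (53/525) = 27/106.

0.2547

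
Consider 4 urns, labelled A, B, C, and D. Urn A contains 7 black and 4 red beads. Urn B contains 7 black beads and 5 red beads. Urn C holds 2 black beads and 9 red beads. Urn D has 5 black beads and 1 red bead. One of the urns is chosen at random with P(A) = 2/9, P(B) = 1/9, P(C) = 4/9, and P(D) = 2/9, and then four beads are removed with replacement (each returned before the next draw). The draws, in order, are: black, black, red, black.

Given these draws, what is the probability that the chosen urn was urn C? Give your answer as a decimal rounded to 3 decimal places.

The likelihood of the observed sequence under each hypothesis: P(data | urn A) = (7/11)(7/11)(4/11)(7/11) = 0.093709; P(data | urn B) = (7/12)(7/12)(5/12)(7/12) = 0.082706; P(data | urn C) = (2/11)(2/11)(9/11)(2/11) = 0.0049177; P(data | urn D) = (5/6)(5/6)(1/6)(5/6) = 0.096451.
Weighting by the prior gives 2/9 · 0.093709 = 0.020824, 1/9 · 0.082706 = 0.0091896, 4/9 · 0.0049177 = 0.0021856, 2/9 · 0.096451 = 0.021433; these sum to 0.053633.
Therefore the posterior P(urn C | data) = (0.0021856) / (0.053633) = 0.040752.

0.041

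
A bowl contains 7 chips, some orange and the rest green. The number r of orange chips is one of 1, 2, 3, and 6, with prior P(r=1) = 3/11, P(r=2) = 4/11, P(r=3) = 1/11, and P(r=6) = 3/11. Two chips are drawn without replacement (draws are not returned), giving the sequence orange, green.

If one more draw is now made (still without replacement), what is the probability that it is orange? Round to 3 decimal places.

The likelihood of the observed sequence under each hypothesis: P(data | r = 1) = (1/7)(6/6) = 1/7; P(data | r = 2) = (2/7)(5/6) = 5/21; P(data | r = 3) = (3/7)(4/6) = 2/7; P(data | r = 6) = (6/7)(1/6) = 1/7.
The prior-weighted likelihoods are 3/11 · 1/7 = 3/77, 4/11 · 5/21 = 20/231, 1/11 · 2/7 = 2/77, 3/11 · 1/7 = 3/77; these sum to 4/21.
The posterior is then P(r = 1 | data) = 9/44, P(r = 2 | data) = 5/11, P(r = 3 | data) = 3/22, P(r = 6 | data) = 9/44.
The predictive probability is P(orange next | data) = (0)(9/44) + (1/5)(5/11) + (2/5)(3/22) + (1)(9/44) = 7/20.

0.350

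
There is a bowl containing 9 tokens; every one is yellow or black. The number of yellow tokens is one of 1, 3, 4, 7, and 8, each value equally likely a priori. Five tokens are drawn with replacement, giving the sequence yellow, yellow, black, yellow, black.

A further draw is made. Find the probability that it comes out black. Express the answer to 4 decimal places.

0.4326

Compute the likelihood of the observed sequence for each case: P(data | r = 1) = (1/9)(1/9)(8/9)(1/9)(8/9) = 0.0010838; P(data | r = 3) = (3/9)(3/9)(6/9)(3/9)(6/9) = 0.016461; P(data | r = 4) = (4/9)(4/9)(5/9)(4/9)(5/9) = 0.027096; P(data | r = 7) = (7/9)(7/9)(2/9)(7/9)(2/9) = 0.023235; P(data | r = 8) = (8/9)(8/9)(1/9)(8/9)(1/9) = 0.0086708.
Multiplying each by its prior: 1/5 · 0.0010838 = 0.00021677, 1/5 · 0.016461 = 0.0032922, 1/5 · 0.027096 = 0.0054192, 1/5 · 0.023235 = 0.004647, 1/5 · 0.0086708 = 0.0017342; summing to 0.015309.
The posterior is then P(r = 1 | data) = 0.014159, P(r = 3 | data) = 0.21504, P(r = 4 | data) = 0.35398, P(r = 7 | data) = 0.30354, P(r = 8 | data) = 0.11327.
Averaging over the posterior, P(black next | data) = (8/9)(0.014159) + (2/3)(0.21504) + (5/9)(0.35398) + (2/9)(0.30354) + (1/9)(0.11327) = 0.43265.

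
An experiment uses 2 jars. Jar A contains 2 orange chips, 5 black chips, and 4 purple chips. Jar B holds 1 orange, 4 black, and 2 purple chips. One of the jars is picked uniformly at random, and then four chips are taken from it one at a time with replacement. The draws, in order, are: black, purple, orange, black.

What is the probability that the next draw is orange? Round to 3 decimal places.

0.163

Compute the likelihood of the observed sequence for each case: P(data | jar A) = (5/11)(4/11)(2/11)(5/11) = 0.01366; P(data | jar B) = (4/7)(2/7)(1/7)(4/7) = 0.013328.
The prior-weighted likelihoods are 1/2 · 0.01366 = 0.0068301, 1/2 · 0.013328 = 0.0066639; with total 0.013494.
Dividing through by the total gives posterior P(jar A | data) = 0.50616, P(jar B | data) = 0.49384.
Averaging over the posterior, P(orange next | data) = (2/11)(0.50616) + (1/7)(0.49384) = 0.16258.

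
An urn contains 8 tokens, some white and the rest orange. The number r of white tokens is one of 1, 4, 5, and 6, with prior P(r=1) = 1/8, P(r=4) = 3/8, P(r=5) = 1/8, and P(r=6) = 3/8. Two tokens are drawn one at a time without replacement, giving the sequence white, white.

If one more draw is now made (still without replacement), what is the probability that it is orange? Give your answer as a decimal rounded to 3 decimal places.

0.438

Compute the likelihood of the observed sequence for each case: P(data | r = 1) = (1/8)(0/7) = 0; P(data | r = 4) = (4/8)(3/7) = 3/14; P(data | r = 5) = (5/8)(4/7) = 5/14; P(data | r = 6) = (6/8)(5/7) = 15/28.
The prior-weighted likelihoods are 1/8 · 0 = 0, 3/8 · 3/14 = 9/112, 1/8 · 5/14 = 5/112, 3/8 · 15/28 = 45/224; these sum to 73/224.
The posterior is then P(r = 1 | data) = 0, P(r = 4 | data) = 18/73, P(r = 5 | data) = 10/73, P(r = 6 | data) = 45/73.
Averaging over the posterior, P(orange next | data) = (2/3)(18/73) + (1/2)(10/73) + (1/3)(45/73) = 32/73.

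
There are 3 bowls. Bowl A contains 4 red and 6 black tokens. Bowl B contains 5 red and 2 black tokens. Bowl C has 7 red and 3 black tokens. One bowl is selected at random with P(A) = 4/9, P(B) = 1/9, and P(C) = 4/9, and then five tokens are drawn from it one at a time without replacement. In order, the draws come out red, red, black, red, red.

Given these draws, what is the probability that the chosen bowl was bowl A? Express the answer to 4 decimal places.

The likelihood of the observed sequence under each hypothesis: P(data | bowl A) = (4/10)(3/9)(6/8)(2/7)(1/6) = 1/210; P(data | bowl B) = (5/7)(4/6)(2/5)(3/4)(2/3) = 2/21; P(data | bowl C) = (7/10)(6/9)(3/8)(5/7)(4/6) = 1/12.
The prior-weighted likelihoods are 4/9 · 1/210 = 2/945, 1/9 · 2/21 = 2/189, 4/9 · 1/12 = 1/27; summing to 47/945.
So P(bowl A | data) = (2/945) / (47/945) = 2/47.

0.0426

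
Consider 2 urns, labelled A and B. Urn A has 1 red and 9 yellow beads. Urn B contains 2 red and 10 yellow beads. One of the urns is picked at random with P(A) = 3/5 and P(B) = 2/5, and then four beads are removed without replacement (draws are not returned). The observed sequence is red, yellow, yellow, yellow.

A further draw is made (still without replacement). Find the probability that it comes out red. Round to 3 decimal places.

Under each hypothesis, the probability of the observed sequence is: P(data | urn A) = (1/10)(9/9)(8/8)(7/7) = 0.1; P(data | urn B) = (2/12)(10/11)(9/10)(8/9) = 0.12121.
Multiplying each by its prior: 3/5 · 0.1 = 0.06, 2/5 · 0.12121 = 0.048485; with total 0.10848.
Normalising, the posterior is P(urn A | data) = 0.55307, P(urn B | data) = 0.44693.
Averaging over the posterior, P(red next | data) = (0)(0.55307) + (1/8)(0.44693) = 0.055866.

0.056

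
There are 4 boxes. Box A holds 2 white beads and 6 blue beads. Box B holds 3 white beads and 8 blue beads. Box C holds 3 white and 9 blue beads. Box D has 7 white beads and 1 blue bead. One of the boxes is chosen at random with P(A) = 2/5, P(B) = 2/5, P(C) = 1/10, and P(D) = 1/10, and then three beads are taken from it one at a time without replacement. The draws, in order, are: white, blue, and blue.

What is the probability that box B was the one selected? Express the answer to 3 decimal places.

Compute the likelihood of the observed sequence for each case: P(data | box A) = (2/8)(6/7)(5/6) = 0.17857; P(data | box B) = (3/11)(8/10)(7/9) = 0.1697; P(data | box C) = (3/12)(9/11)(8/10) = 0.16364; P(data | box D) = (7/8)(1/7)(0/6) = 0.
The prior-weighted likelihoods are 2/5 · 0.17857 = 0.071429, 2/5 · 0.1697 = 0.067879, 1/10 · 0.16364 = 0.016364, 1/10 · 0 = 0; these sum to 0.15567.
Therefore the posterior P(box B | data) = (0.067879) / (0.15567) = 0.43604.

0.436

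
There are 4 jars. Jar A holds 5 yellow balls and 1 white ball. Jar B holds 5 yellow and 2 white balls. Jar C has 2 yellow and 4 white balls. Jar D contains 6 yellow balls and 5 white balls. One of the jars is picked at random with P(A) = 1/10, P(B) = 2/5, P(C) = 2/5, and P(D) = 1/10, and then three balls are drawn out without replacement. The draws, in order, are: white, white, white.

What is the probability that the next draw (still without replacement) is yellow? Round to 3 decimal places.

0.673

For each hypothesis, P(data | H) works out to: P(data | jar A) = (1/6)(0/5) = 0; P(data | jar B) = (2/7)(1/6)(0/5) = 0; P(data | jar C) = (4/6)(3/5)(2/4) = 1/5; P(data | jar D) = (5/11)(4/10)(3/9) = 2/33.
The prior-weighted likelihoods are 1/10 · 0 = 0, 2/5 · 0 = 0, 2/5 · 1/5 = 2/25, 1/10 · 2/33 = 1/165; summing to 71/825.
The posterior is then P(jar A | data) = 0, P(jar B | data) = 0, P(jar C | data) = 66/71, P(jar D | data) = 5/71.
The predictive probability is P(yellow next | data) = (2/3)(66/71) + (3/4)(5/71) = 191/284.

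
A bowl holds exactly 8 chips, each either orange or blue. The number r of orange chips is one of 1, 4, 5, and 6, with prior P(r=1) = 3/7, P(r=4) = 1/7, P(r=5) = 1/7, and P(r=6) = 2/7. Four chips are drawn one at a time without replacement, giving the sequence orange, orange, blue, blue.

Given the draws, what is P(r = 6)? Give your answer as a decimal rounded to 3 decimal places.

The likelihood of the observed sequence under each hypothesis: P(data | r = 1) = (1/8)(0/7) = 0; P(data | r = 4) = (4/8)(3/7)(4/6)(3/5) = 3/35; P(data | r = 5) = (5/8)(4/7)(3/6)(2/5) = 1/14; P(data | r = 6) = (6/8)(5/7)(2/6)(1/5) = 1/28.
Multiplying each by its prior: 3/7 · 0 = 0, 1/7 · 3/35 = 3/245, 1/7 · 1/14 = 1/98, 2/7 · 1/28 = 1/98; with total 8/245.
Therefore the posterior P(r = 6 | data) = (1/98) / (8/245) = 5/16.

0.313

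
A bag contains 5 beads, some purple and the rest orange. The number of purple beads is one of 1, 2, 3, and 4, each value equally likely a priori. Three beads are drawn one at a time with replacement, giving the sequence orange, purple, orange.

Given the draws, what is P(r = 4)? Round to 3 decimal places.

Compute the likelihood of the observed sequence for each case: P(data | r = 1) = (4/5)(1/5)(4/5) = 16/125; P(data | r = 2) = (3/5)(2/5)(3/5) = 18/125; P(data | r = 3) = (2/5)(3/5)(2/5) = 12/125; P(data | r = 4) = (1/5)(4/5)(1/5) = 4/125.
Multiplying each by its prior: 1/4 · 16/125 = 4/125, 1/4 · 18/125 = 9/250, 1/4 · 12/125 = 3/125, 1/4 · 4/125 = 1/125; with total 1/10.
By Bayes' rule, P(r = 4 | data) = (1/125) / (1/10) = 2/25.

0.080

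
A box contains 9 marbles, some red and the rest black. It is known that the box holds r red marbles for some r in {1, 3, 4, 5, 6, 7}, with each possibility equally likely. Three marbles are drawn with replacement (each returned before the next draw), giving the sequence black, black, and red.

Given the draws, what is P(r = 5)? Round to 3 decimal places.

Under each hypothesis, the probability of the observed sequence is: P(data | r = 1) = (8/9)(8/9)(1/9) = 0.087791; P(data | r = 3) = (6/9)(6/9)(3/9) = 0.14815; P(data | r = 4) = (5/9)(5/9)(4/9) = 0.13717; P(data | r = 5) = (4/9)(4/9)(5/9) = 0.10974; P(data | r = 6) = (3/9)(3/9)(6/9) = 0.074074; P(data | r = 7) = (2/9)(2/9)(7/9) = 0.038409.
Multiplying each by its prior: 1/6 · 0.087791 = 0.014632, 1/6 · 0.14815 = 0.024691, 1/6 · 0.13717 = 0.022862, 1/6 · 0.10974 = 0.01829, 1/6 · 0.074074 = 0.012346, 1/6 · 0.038409 = 0.0064015; these sum to 0.099223.
Hence P(r = 5 | data) = (0.01829) / (0.099223) = 0.18433.

0.184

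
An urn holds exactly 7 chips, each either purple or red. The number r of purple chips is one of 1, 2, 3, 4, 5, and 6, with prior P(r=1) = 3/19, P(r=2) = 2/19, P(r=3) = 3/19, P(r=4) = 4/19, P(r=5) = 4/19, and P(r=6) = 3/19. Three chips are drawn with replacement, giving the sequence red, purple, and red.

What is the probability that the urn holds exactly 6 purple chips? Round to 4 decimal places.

The likelihood of the observed sequence under each hypothesis: P(data | r = 1) = (6/7)(1/7)(6/7) = 0.10496; P(data | r = 2) = (5/7)(2/7)(5/7) = 0.14577; P(data | r = 3) = (4/7)(3/7)(4/7) = 0.13994; P(data | r = 4) = (3/7)(4/7)(3/7) = 0.10496; P(data | r = 5) = (2/7)(5/7)(2/7) = 0.058309; P(data | r = 6) = (1/7)(6/7)(1/7) = 0.017493.
The prior-weighted likelihoods are 3/19 · 0.10496 = 0.016572, 2/19 · 0.14577 = 0.015344, 3/19 · 0.13994 = 0.022096, 4/19 · 0.10496 = 0.022096, 4/19 · 0.058309 = 0.012276, 3/19 · 0.017493 = 0.002762; these sum to 0.091146.
So P(r = 6 | data) = (0.002762) / (0.091146) = 0.030303.

0.0303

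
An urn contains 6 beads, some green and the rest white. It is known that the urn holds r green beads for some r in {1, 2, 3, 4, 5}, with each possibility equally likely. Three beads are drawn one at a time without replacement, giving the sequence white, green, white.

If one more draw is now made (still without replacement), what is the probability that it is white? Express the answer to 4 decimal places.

Compute the likelihood of the observed sequence for each case: P(data | r = 1) = (5/6)(1/5)(4/4) = 1/6; P(data | r = 2) = (4/6)(2/5)(3/4) = 1/5; P(data | r = 3) = (3/6)(3/5)(2/4) = 3/20; P(data | r = 4) = (2/6)(4/5)(1/4) = 1/15; P(data | r = 5) = (1/6)(5/5)(0/4) = 0.
The prior-weighted likelihoods are 1/5 · 1/6 = 1/30, 1/5 · 1/5 = 1/25, 1/5 · 3/20 = 3/100, 1/5 · 1/15 = 1/75, 1/5 · 0 = 0; these sum to 7/60.
Dividing through by the total gives posterior P(r = 1 | data) = 2/7, P(r = 2 | data) = 12/35, P(r = 3 | data) = 9/35, P(r = 4 | data) = 4/35, P(r = 5 | data) = 0.
So P(white next | data) = Σ P(white next | H) P(H | data) = (1)(2/7) + (2/3)(12/35) + (1/3)(9/35) + (0)(4/35) = 3/5.

0.6000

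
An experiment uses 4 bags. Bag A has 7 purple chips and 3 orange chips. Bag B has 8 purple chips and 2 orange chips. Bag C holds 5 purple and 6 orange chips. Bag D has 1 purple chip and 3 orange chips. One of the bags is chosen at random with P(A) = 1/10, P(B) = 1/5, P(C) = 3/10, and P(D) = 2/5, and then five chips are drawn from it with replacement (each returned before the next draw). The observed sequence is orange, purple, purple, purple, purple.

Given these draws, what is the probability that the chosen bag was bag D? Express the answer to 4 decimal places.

Compute the likelihood of the observed sequence for each case: P(data | bag A) = (3/10)(7/10)(7/10)(7/10)(7/10) = 0.07203; P(data | bag B) = (2/10)(8/10)(8/10)(8/10)(8/10) = 0.08192; P(data | bag C) = (6/11)(5/11)(5/11)(5/11)(5/11) = 0.023285; P(data | bag D) = (3/4)(1/4)(1/4)(1/4)(1/4) = 0.0029297.
The prior-weighted likelihoods are 1/10 · 0.07203 = 0.007203, 1/5 · 0.08192 = 0.016384, 3/10 · 0.023285 = 0.0069854, 2/5 · 0.0029297 = 0.0011719; these sum to 0.031744.
Hence P(bag D | data) = (0.0011719) / (0.031744) = 0.036916.

0.0369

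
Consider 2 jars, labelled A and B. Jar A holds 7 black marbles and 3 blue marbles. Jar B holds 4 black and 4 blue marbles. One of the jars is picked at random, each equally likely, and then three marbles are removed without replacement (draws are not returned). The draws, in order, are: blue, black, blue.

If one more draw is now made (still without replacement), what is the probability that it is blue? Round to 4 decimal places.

0.3254

Compute the likelihood of the observed sequence for each case: P(data | jar A) = (3/10)(7/9)(2/8) = 0.058333; P(data | jar B) = (4/8)(4/7)(3/6) = 0.14286.
Weighting by the prior gives 1/2 · 0.058333 = 0.029167, 1/2 · 0.14286 = 0.071429; summing to 0.1006.
The posterior is then P(jar A | data) = 0.28994, P(jar B | data) = 0.71006.
Averaging over the posterior, P(blue next | data) = (1/7)(0.28994) + (2/5)(0.71006) = 0.32544.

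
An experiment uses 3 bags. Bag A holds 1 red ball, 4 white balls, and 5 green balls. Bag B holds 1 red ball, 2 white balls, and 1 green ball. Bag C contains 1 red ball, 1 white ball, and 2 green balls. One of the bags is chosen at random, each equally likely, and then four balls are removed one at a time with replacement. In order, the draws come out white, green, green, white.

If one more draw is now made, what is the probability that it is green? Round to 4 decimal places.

Compute the likelihood of the observed sequence for each case: P(data | bag A) = (4/10)(5/10)(5/10)(4/10) = 1/25; P(data | bag B) = (2/4)(1/4)(1/4)(2/4) = 1/64; P(data | bag C) = (1/4)(2/4)(2/4)(1/4) = 1/64.
Weighting by the prior gives 1/3 · 1/25 = 1/75, 1/3 · 1/64 = 1/192, 1/3 · 1/64 = 1/192; these sum to 19/800.
Dividing through by the total gives posterior P(bag A | data) = 32/57, P(bag B | data) = 25/114, P(bag C | data) = 25/114.
So P(green next | data) = Σ P(green next | H) P(H | data) = (1/2)(32/57) + (1/4)(25/114) + (1/2)(25/114) = 203/456.

0.4452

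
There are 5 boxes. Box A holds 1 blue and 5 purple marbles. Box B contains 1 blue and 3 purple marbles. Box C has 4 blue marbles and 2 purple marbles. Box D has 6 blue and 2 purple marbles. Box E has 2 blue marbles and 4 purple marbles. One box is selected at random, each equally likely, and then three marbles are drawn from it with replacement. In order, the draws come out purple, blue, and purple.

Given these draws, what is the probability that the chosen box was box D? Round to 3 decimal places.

Compute the likelihood of the observed sequence for each case: P(data | box A) = (5/6)(1/6)(5/6) = 0.11574; P(data | box B) = (3/4)(1/4)(3/4) = 0.14062; P(data | box C) = (2/6)(4/6)(2/6) = 0.074074; P(data | box D) = (2/8)(6/8)(2/8) = 0.046875; P(data | box E) = (4/6)(2/6)(4/6) = 0.14815.
Weighting by the prior gives 1/5 · 0.11574 = 0.023148, 1/5 · 0.14062 = 0.028125, 1/5 · 0.074074 = 0.014815, 1/5 · 0.046875 = 0.009375, 1/5 · 0.14815 = 0.02963; summing to 0.10509.
By Bayes' rule, P(box D | data) = (0.009375) / (0.10509) = 0.089207.

0.089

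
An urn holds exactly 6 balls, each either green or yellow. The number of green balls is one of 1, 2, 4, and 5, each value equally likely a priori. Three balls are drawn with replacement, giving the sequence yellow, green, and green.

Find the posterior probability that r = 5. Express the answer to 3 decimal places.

0.321

Compute the likelihood of the observed sequence for each case: P(data | r = 1) = (5/6)(1/6)(1/6) = 5/216; P(data | r = 2) = (4/6)(2/6)(2/6) = 2/27; P(data | r = 4) = (2/6)(4/6)(4/6) = 4/27; P(data | r = 5) = (1/6)(5/6)(5/6) = 25/216.
Weighting by the prior gives 1/4 · 5/216 = 5/864, 1/4 · 2/27 = 1/54, 1/4 · 4/27 = 1/27, 1/4 · 25/216 = 25/864; with total 13/144.
Hence P(r = 5 | data) = (25/864) / (13/144) = 25/78.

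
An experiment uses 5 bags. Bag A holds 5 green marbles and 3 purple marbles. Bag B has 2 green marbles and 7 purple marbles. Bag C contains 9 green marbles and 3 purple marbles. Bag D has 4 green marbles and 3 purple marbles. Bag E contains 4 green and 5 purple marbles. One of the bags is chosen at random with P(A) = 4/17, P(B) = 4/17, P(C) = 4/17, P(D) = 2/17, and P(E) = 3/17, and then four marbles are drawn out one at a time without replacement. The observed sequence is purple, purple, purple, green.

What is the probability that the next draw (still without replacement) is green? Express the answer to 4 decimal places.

0.4261

Under each hypothesis, the probability of the observed sequence is: P(data | bag A) = (3/8)(2/7)(1/6)(5/5) = 0.017857; P(data | bag B) = (7/9)(6/8)(5/7)(2/6) = 0.13889; P(data | bag C) = (3/12)(2/11)(1/10)(9/9) = 0.0045455; P(data | bag D) = (3/7)(2/6)(1/5)(4/4) = 0.028571; P(data | bag E) = (5/9)(4/8)(3/7)(4/6) = 0.079365.
Multiplying each by its prior: 4/17 · 0.017857 = 0.0042017, 4/17 · 0.13889 = 0.03268, 4/17 · 0.0045455 = 0.0010695, 2/17 · 0.028571 = 0.0033613, 3/17 · 0.079365 = 0.014006; with total 0.055318.
Dividing through by the total gives posterior P(bag A | data) = 0.075955, P(bag B | data) = 0.59076, P(bag C | data) = 0.019334, P(bag D | data) = 0.060764, P(bag E | data) = 0.25318.
The predictive probability is P(green next | data) = (1)(0.075955) + (1/5)(0.59076) + (1)(0.019334) + (1)(0.060764) + (3/5)(0.25318) = 0.42612.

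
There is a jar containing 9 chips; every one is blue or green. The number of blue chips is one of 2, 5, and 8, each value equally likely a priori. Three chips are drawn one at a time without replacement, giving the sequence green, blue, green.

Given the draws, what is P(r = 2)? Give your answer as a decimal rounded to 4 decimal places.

0.5833

Compute the likelihood of the observed sequence for each case: P(data | r = 2) = (7/9)(2/8)(6/7) = 1/6; P(data | r = 5) = (4/9)(5/8)(3/7) = 5/42; P(data | r = 8) = (1/9)(8/8)(0/7) = 0.
Weighting by the prior gives 1/3 · 1/6 = 1/18, 1/3 · 5/42 = 5/126, 1/3 · 0 = 0; summing to 2/21.
Hence P(r = 2 | data) = (1/18) / (2/21) = 7/12.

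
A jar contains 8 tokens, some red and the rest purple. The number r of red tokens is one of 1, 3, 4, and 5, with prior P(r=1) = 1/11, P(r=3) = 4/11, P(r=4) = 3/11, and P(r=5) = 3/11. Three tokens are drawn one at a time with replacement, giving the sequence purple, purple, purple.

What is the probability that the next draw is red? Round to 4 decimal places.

0.3378

Compute the likelihood of the observed sequence for each case: P(data | r = 1) = (7/8)(7/8)(7/8) = 0.66992; P(data | r = 3) = (5/8)(5/8)(5/8) = 0.24414; P(data | r = 4) = (4/8)(4/8)(4/8) = 0.125; P(data | r = 5) = (3/8)(3/8)(3/8) = 0.052734.
Multiplying each by its prior: 1/11 · 0.66992 = 0.060902, 4/11 · 0.24414 = 0.088778, 3/11 · 0.125 = 0.034091, 3/11 · 0.052734 = 0.014382; these sum to 0.19815.
Normalising, the posterior is P(r = 1 | data) = 0.30735, P(r = 3 | data) = 0.44803, P(r = 4 | data) = 0.17204, P(r = 5 | data) = 0.072581.
Averaging over the posterior, P(red next | data) = (1/8)(0.30735) + (3/8)(0.44803) + (1/2)(0.17204) + (5/8)(0.072581) = 0.33781.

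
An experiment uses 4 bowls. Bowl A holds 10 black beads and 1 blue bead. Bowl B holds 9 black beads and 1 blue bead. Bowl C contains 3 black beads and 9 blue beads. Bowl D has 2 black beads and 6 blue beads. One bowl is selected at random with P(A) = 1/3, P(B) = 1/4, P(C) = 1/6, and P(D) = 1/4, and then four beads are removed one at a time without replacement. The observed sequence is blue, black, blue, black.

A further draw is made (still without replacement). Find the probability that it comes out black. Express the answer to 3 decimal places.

0.051

For each hypothesis, P(data | H) works out to: P(data | bowl A) = (1/11)(10/10)(0/9) = 0; P(data | bowl B) = (1/10)(9/9)(0/8) = 0; P(data | bowl C) = (9/12)(3/11)(8/10)(2/9) = 0.036364; P(data | bowl D) = (6/8)(2/7)(5/6)(1/5) = 0.035714.
The prior-weighted likelihoods are 1/3 · 0 = 0, 1/4 · 0 = 0, 1/6 · 0.036364 = 0.0060606, 1/4 · 0.035714 = 0.0089286; with total 0.014989.
Normalising, the posterior is P(bowl A | data) = 0, P(bowl B | data) = 0, P(bowl C | data) = 0.40433, P(bowl D | data) = 0.59567.
The predictive probability is P(black next | data) = (1/8)(0.40433) + (0)(0.59567) = 0.050542.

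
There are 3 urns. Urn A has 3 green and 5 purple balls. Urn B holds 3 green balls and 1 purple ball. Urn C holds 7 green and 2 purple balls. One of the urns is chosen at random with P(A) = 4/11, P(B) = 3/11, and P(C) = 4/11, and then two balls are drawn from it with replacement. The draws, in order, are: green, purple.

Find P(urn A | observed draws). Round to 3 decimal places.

The likelihood of the observed sequence under each hypothesis: P(data | urn A) = (3/8)(5/8) = 0.23438; P(data | urn B) = (3/4)(1/4) = 0.1875; P(data | urn C) = (7/9)(2/9) = 0.17284.
The prior-weighted likelihoods are 4/11 · 0.23438 = 0.085227, 3/11 · 0.1875 = 0.051136, 4/11 · 0.17284 = 0.062851; with total 0.19921.
So P(urn A | data) = (0.085227) / (0.19921) = 0.42782.

0.428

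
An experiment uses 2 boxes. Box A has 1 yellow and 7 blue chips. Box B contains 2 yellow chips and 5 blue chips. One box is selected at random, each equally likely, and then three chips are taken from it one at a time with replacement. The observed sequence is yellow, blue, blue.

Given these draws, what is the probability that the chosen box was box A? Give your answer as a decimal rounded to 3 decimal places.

0.396

For each hypothesis, P(data | H) works out to: P(data | box A) = (1/8)(7/8)(7/8) = 0.095703; P(data | box B) = (2/7)(5/7)(5/7) = 0.14577.
Multiplying each by its prior: 1/2 · 0.095703 = 0.047852, 1/2 · 0.14577 = 0.072886; with total 0.12074.
Therefore the posterior P(box A | data) = (0.047852) / (0.12074) = 0.39633.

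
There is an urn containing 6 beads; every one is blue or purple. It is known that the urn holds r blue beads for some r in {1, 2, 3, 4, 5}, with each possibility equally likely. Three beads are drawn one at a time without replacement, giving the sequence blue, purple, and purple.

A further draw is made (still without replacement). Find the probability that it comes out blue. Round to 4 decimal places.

0.4000

Compute the likelihood of the observed sequence for each case: P(data | r = 1) = (1/6)(5/5)(4/4) = 1/6; P(data | r = 2) = (2/6)(4/5)(3/4) = 1/5; P(data | r = 3) = (3/6)(3/5)(2/4) = 3/20; P(data | r = 4) = (4/6)(2/5)(1/4) = 1/15; P(data | r = 5) = (5/6)(1/5)(0/4) = 0.
The prior-weighted likelihoods are 1/5 · 1/6 = 1/30, 1/5 · 1/5 = 1/25, 1/5 · 3/20 = 3/100, 1/5 · 1/15 = 1/75, 1/5 · 0 = 0; with total 7/60.
The posterior is then P(r = 1 | data) = 2/7, P(r = 2 | data) = 12/35, P(r = 3 | data) = 9/35, P(r = 4 | data) = 4/35, P(r = 5 | data) = 0.
The predictive probability is P(blue next | data) = (0)(2/7) + (1/3)(12/35) + (2/3)(9/35) + (1)(4/35) = 2/5.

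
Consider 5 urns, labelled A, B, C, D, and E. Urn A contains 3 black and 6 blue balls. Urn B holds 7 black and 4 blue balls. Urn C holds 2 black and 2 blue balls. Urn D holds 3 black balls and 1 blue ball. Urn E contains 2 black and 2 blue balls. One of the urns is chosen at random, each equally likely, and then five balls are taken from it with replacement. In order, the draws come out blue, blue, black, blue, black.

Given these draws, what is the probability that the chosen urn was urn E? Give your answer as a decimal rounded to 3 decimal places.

For each hypothesis, P(data | H) works out to: P(data | urn A) = (6/9)(6/9)(3/9)(6/9)(3/9) = 0.032922; P(data | urn B) = (4/11)(4/11)(7/11)(4/11)(7/11) = 0.019472; P(data | urn C) = (2/4)(2/4)(2/4)(2/4)(2/4) = 0.03125; P(data | urn D) = (1/4)(1/4)(3/4)(1/4)(3/4) = 0.0087891; P(data | urn E) = (2/4)(2/4)(2/4)(2/4)(2/4) = 0.03125.
Weighting by the prior gives 1/5 · 0.032922 = 0.0065844, 1/5 · 0.019472 = 0.0038944, 1/5 · 0.03125 = 0.00625, 1/5 · 0.0087891 = 0.0017578, 1/5 · 0.03125 = 0.00625; with total 0.024737.
Hence P(urn E | data) = (0.00625) / (0.024737) = 0.25266.

0.253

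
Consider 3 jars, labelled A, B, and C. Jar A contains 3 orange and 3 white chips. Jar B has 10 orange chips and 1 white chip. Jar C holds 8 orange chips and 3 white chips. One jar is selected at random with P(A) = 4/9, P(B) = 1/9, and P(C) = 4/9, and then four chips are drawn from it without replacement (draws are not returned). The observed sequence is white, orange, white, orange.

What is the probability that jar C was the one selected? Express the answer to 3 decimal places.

0.298

The likelihood of the observed sequence under each hypothesis: P(data | jar A) = (3/6)(3/5)(2/4)(2/3) = 0.1; P(data | jar B) = (1/11)(10/10)(0/9) = 0; P(data | jar C) = (3/11)(8/10)(2/9)(7/8) = 0.042424.
Multiplying each by its prior: 4/9 · 0.1 = 0.044444, 1/9 · 0 = 0, 4/9 · 0.042424 = 0.018855; with total 0.0633.
Therefore the posterior P(jar C | data) = (0.018855) / (0.0633) = 0.29787.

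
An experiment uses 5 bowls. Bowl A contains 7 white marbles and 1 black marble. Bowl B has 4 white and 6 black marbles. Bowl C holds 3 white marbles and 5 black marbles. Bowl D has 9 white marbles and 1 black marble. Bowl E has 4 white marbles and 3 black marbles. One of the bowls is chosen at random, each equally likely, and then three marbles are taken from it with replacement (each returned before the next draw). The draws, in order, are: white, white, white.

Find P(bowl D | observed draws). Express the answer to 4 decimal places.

The likelihood of the observed sequence under each hypothesis: P(data | bowl A) = (7/8)(7/8)(7/8) = 0.66992; P(data | bowl B) = (4/10)(4/10)(4/10) = 0.064; P(data | bowl C) = (3/8)(3/8)(3/8) = 0.052734; P(data | bowl D) = (9/10)(9/10)(9/10) = 0.729; P(data | bowl E) = (4/7)(4/7)(4/7) = 0.18659.
Weighting by the prior gives 1/5 · 0.66992 = 0.13398, 1/5 · 0.064 = 0.0128, 1/5 · 0.052734 = 0.010547, 1/5 · 0.729 = 0.1458, 1/5 · 0.18659 = 0.037318; summing to 0.34045.
Therefore the posterior P(bowl D | data) = (0.1458) / (0.34045) = 0.42826.

0.4283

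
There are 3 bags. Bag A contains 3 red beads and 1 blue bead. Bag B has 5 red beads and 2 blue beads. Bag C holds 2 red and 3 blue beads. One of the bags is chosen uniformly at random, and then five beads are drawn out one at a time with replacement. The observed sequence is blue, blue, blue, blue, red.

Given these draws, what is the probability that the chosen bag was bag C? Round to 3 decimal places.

For each hypothesis, P(data | H) works out to: P(data | bag A) = (1/4)(1/4)(1/4)(1/4)(3/4) = 0.0029297; P(data | bag B) = (2/7)(2/7)(2/7)(2/7)(5/7) = 0.0047599; P(data | bag C) = (3/5)(3/5)(3/5)(3/5)(2/5) = 0.05184.
The prior-weighted likelihoods are 1/3 · 0.0029297 = 0.00097656, 1/3 · 0.0047599 = 0.0015866, 1/3 · 0.05184 = 0.01728; with total 0.019843.
Therefore the posterior P(bag C | data) = (0.01728) / (0.019843) = 0.87083.

0.871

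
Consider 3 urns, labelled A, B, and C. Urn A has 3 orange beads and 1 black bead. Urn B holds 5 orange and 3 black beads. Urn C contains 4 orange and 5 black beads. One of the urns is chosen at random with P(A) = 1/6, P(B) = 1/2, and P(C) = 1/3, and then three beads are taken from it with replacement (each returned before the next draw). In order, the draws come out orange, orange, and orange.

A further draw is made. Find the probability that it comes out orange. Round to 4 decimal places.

0.6408

Compute the likelihood of the observed sequence for each case: P(data | urn A) = (3/4)(3/4)(3/4) = 0.42188; P(data | urn B) = (5/8)(5/8)(5/8) = 0.24414; P(data | urn C) = (4/9)(4/9)(4/9) = 0.087791.
The prior-weighted likelihoods are 1/6 · 0.42188 = 0.070312, 1/2 · 0.24414 = 0.12207, 1/3 · 0.087791 = 0.029264; these sum to 0.22165.
Dividing through by the total gives posterior P(urn A | data) = 0.31723, P(urn B | data) = 0.55074, P(urn C | data) = 0.13203.
So P(orange next | data) = Σ P(orange next | H) P(H | data) = (3/4)(0.31723) + (5/8)(0.55074) + (4/9)(0.13203) = 0.64081.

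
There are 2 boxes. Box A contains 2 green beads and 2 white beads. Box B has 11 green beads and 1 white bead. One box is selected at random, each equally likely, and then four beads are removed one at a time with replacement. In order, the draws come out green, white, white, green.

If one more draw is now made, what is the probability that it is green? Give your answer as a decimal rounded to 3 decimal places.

Under each hypothesis, the probability of the observed sequence is: P(data | box A) = (2/4)(2/4)(2/4)(2/4) = 0.0625; P(data | box B) = (11/12)(1/12)(1/12)(11/12) = 0.0058353.
Multiplying each by its prior: 1/2 · 0.0625 = 0.03125, 1/2 · 0.0058353 = 0.0029176; with total 0.034168.
The posterior is then P(box A | data) = 0.91461, P(box B | data) = 0.085392.
So P(green next | data) = Σ P(green next | H) P(H | data) = (1/2)(0.91461) + (11/12)(0.085392) = 0.53558.

0.536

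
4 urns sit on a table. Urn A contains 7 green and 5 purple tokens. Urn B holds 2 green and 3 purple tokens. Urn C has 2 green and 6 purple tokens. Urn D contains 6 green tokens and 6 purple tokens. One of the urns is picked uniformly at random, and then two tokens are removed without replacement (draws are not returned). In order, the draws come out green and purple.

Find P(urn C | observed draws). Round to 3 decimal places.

0.204

For each hypothesis, P(data | H) works out to: P(data | urn A) = (7/12)(5/11) = 0.26515; P(data | urn B) = (2/5)(3/4) = 0.3; P(data | urn C) = (2/8)(6/7) = 0.21429; P(data | urn D) = (6/12)(6/11) = 0.27273.
Multiplying each by its prior: 1/4 · 0.26515 = 0.066288, 1/4 · 0.3 = 0.075, 1/4 · 0.21429 = 0.053571, 1/4 · 0.27273 = 0.068182; with total 0.26304.
By Bayes' rule, P(urn C | data) = (0.053571) / (0.26304) = 0.20366.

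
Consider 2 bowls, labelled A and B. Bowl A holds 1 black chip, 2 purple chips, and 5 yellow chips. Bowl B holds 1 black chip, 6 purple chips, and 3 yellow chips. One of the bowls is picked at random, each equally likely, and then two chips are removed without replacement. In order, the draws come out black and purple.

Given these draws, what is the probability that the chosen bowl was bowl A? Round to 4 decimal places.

0.3488

For each hypothesis, P(data | H) works out to: P(data | bowl A) = (1/8)(2/7) = 1/28; P(data | bowl B) = (1/10)(6/9) = 1/15.
Weighting by the prior gives 1/2 · 1/28 = 1/56, 1/2 · 1/15 = 1/30; summing to 43/840.
By Bayes' rule, P(bowl A | data) = (1/56) / (43/840) = 15/43.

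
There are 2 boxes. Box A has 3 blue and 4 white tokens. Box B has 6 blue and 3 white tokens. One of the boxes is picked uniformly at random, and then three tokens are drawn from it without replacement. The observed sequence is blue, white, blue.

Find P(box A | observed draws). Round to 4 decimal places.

For each hypothesis, P(data | H) works out to: P(data | box A) = (3/7)(4/6)(2/5) = 4/35; P(data | box B) = (6/9)(3/8)(5/7) = 5/28.
The prior-weighted likelihoods are 1/2 · 4/35 = 2/35, 1/2 · 5/28 = 5/56; summing to 41/280.
So P(box A | data) = (2/35) / (41/280) = 16/41.

0.3902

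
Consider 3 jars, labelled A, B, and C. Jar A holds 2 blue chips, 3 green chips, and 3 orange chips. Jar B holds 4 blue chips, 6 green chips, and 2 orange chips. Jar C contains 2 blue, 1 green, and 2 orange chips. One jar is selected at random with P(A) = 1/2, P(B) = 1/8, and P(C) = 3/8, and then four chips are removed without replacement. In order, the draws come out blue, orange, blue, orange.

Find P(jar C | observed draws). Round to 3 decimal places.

0.766

For each hypothesis, P(data | H) works out to: P(data | jar A) = (2/8)(3/7)(1/6)(2/5) = 0.0071429; P(data | jar B) = (4/12)(2/11)(3/10)(1/9) = 0.0020202; P(data | jar C) = (2/5)(2/4)(1/3)(1/2) = 0.033333.
The prior-weighted likelihoods are 1/2 · 0.0071429 = 0.0035714, 1/8 · 0.0020202 = 0.00025253, 3/8 · 0.033333 = 0.0125; summing to 0.016324.
Hence P(jar C | data) = (0.0125) / (0.016324) = 0.76575.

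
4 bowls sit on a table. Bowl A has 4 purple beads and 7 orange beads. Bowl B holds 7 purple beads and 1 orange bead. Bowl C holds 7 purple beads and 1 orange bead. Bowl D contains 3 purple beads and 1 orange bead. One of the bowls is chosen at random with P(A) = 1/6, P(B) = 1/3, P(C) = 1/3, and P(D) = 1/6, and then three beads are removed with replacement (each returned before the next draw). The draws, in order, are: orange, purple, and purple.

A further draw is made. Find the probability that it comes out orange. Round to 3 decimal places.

For each hypothesis, P(data | H) works out to: P(data | bowl A) = (7/11)(4/11)(4/11) = 0.084147; P(data | bowl B) = (1/8)(7/8)(7/8) = 0.095703; P(data | bowl C) = (1/8)(7/8)(7/8) = 0.095703; P(data | bowl D) = (1/4)(3/4)(3/4) = 0.14062.
The prior-weighted likelihoods are 1/6 · 0.084147 = 0.014025, 1/3 · 0.095703 = 0.031901, 1/3 · 0.095703 = 0.031901, 1/6 · 0.14062 = 0.023438; summing to 0.10126.
Normalising, the posterior is P(bowl A | data) = 0.13849, P(bowl B | data) = 0.31503, P(bowl C | data) = 0.31503, P(bowl D | data) = 0.23145.
Averaging over the posterior, P(orange next | data) = (7/11)(0.13849) + (1/8)(0.31503) + (1/8)(0.31503) + (1/4)(0.23145) = 0.22475.

0.225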